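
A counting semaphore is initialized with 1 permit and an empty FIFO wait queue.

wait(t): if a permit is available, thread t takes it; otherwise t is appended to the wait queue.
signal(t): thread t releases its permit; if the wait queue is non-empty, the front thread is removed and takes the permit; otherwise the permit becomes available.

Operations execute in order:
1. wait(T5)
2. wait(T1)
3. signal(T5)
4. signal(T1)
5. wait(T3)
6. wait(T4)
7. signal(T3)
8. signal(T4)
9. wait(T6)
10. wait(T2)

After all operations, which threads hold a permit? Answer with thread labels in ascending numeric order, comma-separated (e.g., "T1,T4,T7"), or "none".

Step 1: wait(T5) -> count=0 queue=[] holders={T5}
Step 2: wait(T1) -> count=0 queue=[T1] holders={T5}
Step 3: signal(T5) -> count=0 queue=[] holders={T1}
Step 4: signal(T1) -> count=1 queue=[] holders={none}
Step 5: wait(T3) -> count=0 queue=[] holders={T3}
Step 6: wait(T4) -> count=0 queue=[T4] holders={T3}
Step 7: signal(T3) -> count=0 queue=[] holders={T4}
Step 8: signal(T4) -> count=1 queue=[] holders={none}
Step 9: wait(T6) -> count=0 queue=[] holders={T6}
Step 10: wait(T2) -> count=0 queue=[T2] holders={T6}
Final holders: T6

Answer: T6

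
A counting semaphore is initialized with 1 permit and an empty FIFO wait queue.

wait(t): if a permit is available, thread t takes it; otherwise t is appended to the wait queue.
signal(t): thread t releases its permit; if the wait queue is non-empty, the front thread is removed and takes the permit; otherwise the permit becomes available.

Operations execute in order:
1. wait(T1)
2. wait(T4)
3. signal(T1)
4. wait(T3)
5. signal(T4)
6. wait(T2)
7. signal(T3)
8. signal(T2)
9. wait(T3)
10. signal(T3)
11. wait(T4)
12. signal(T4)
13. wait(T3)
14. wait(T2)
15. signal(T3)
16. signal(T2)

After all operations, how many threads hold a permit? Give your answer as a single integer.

Answer: 0

Derivation:
Step 1: wait(T1) -> count=0 queue=[] holders={T1}
Step 2: wait(T4) -> count=0 queue=[T4] holders={T1}
Step 3: signal(T1) -> count=0 queue=[] holders={T4}
Step 4: wait(T3) -> count=0 queue=[T3] holders={T4}
Step 5: signal(T4) -> count=0 queue=[] holders={T3}
Step 6: wait(T2) -> count=0 queue=[T2] holders={T3}
Step 7: signal(T3) -> count=0 queue=[] holders={T2}
Step 8: signal(T2) -> count=1 queue=[] holders={none}
Step 9: wait(T3) -> count=0 queue=[] holders={T3}
Step 10: signal(T3) -> count=1 queue=[] holders={none}
Step 11: wait(T4) -> count=0 queue=[] holders={T4}
Step 12: signal(T4) -> count=1 queue=[] holders={none}
Step 13: wait(T3) -> count=0 queue=[] holders={T3}
Step 14: wait(T2) -> count=0 queue=[T2] holders={T3}
Step 15: signal(T3) -> count=0 queue=[] holders={T2}
Step 16: signal(T2) -> count=1 queue=[] holders={none}
Final holders: {none} -> 0 thread(s)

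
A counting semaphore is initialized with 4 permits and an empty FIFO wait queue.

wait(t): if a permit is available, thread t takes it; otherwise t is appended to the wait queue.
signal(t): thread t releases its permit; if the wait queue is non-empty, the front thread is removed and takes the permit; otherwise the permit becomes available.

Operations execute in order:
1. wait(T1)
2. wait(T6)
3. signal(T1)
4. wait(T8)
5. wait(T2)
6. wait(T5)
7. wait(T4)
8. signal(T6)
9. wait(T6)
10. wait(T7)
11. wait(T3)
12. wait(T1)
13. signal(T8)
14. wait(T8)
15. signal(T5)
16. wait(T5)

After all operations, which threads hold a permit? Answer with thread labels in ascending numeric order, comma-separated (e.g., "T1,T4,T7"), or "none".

Answer: T2,T4,T6,T7

Derivation:
Step 1: wait(T1) -> count=3 queue=[] holders={T1}
Step 2: wait(T6) -> count=2 queue=[] holders={T1,T6}
Step 3: signal(T1) -> count=3 queue=[] holders={T6}
Step 4: wait(T8) -> count=2 queue=[] holders={T6,T8}
Step 5: wait(T2) -> count=1 queue=[] holders={T2,T6,T8}
Step 6: wait(T5) -> count=0 queue=[] holders={T2,T5,T6,T8}
Step 7: wait(T4) -> count=0 queue=[T4] holders={T2,T5,T6,T8}
Step 8: signal(T6) -> count=0 queue=[] holders={T2,T4,T5,T8}
Step 9: wait(T6) -> count=0 queue=[T6] holders={T2,T4,T5,T8}
Step 10: wait(T7) -> count=0 queue=[T6,T7] holders={T2,T4,T5,T8}
Step 11: wait(T3) -> count=0 queue=[T6,T7,T3] holders={T2,T4,T5,T8}
Step 12: wait(T1) -> count=0 queue=[T6,T7,T3,T1] holders={T2,T4,T5,T8}
Step 13: signal(T8) -> count=0 queue=[T7,T3,T1] holders={T2,T4,T5,T6}
Step 14: wait(T8) -> count=0 queue=[T7,T3,T1,T8] holders={T2,T4,T5,T6}
Step 15: signal(T5) -> count=0 queue=[T3,T1,T8] holders={T2,T4,T6,T7}
Step 16: wait(T5) -> count=0 queue=[T3,T1,T8,T5] holders={T2,T4,T6,T7}
Final holders: T2,T4,T6,T7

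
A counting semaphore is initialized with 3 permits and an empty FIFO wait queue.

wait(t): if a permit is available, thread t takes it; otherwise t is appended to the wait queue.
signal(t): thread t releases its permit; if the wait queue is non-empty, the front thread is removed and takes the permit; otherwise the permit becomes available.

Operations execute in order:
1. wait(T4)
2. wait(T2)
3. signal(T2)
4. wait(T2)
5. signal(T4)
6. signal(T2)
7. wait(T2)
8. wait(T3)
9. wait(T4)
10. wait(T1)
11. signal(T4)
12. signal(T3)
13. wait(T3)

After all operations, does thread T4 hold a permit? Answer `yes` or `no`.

Step 1: wait(T4) -> count=2 queue=[] holders={T4}
Step 2: wait(T2) -> count=1 queue=[] holders={T2,T4}
Step 3: signal(T2) -> count=2 queue=[] holders={T4}
Step 4: wait(T2) -> count=1 queue=[] holders={T2,T4}
Step 5: signal(T4) -> count=2 queue=[] holders={T2}
Step 6: signal(T2) -> count=3 queue=[] holders={none}
Step 7: wait(T2) -> count=2 queue=[] holders={T2}
Step 8: wait(T3) -> count=1 queue=[] holders={T2,T3}
Step 9: wait(T4) -> count=0 queue=[] holders={T2,T3,T4}
Step 10: wait(T1) -> count=0 queue=[T1] holders={T2,T3,T4}
Step 11: signal(T4) -> count=0 queue=[] holders={T1,T2,T3}
Step 12: signal(T3) -> count=1 queue=[] holders={T1,T2}
Step 13: wait(T3) -> count=0 queue=[] holders={T1,T2,T3}
Final holders: {T1,T2,T3} -> T4 not in holders

Answer: no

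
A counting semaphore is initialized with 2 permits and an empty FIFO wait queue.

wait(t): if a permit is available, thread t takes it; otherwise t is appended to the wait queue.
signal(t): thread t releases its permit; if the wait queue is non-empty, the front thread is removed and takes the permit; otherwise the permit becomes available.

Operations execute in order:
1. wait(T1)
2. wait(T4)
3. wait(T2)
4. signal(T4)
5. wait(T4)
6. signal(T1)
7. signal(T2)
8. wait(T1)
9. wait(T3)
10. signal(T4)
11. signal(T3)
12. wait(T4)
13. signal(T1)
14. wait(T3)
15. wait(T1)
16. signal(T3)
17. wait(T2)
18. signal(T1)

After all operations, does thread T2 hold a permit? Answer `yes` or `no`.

Step 1: wait(T1) -> count=1 queue=[] holders={T1}
Step 2: wait(T4) -> count=0 queue=[] holders={T1,T4}
Step 3: wait(T2) -> count=0 queue=[T2] holders={T1,T4}
Step 4: signal(T4) -> count=0 queue=[] holders={T1,T2}
Step 5: wait(T4) -> count=0 queue=[T4] holders={T1,T2}
Step 6: signal(T1) -> count=0 queue=[] holders={T2,T4}
Step 7: signal(T2) -> count=1 queue=[] holders={T4}
Step 8: wait(T1) -> count=0 queue=[] holders={T1,T4}
Step 9: wait(T3) -> count=0 queue=[T3] holders={T1,T4}
Step 10: signal(T4) -> count=0 queue=[] holders={T1,T3}
Step 11: signal(T3) -> count=1 queue=[] holders={T1}
Step 12: wait(T4) -> count=0 queue=[] holders={T1,T4}
Step 13: signal(T1) -> count=1 queue=[] holders={T4}
Step 14: wait(T3) -> count=0 queue=[] holders={T3,T4}
Step 15: wait(T1) -> count=0 queue=[T1] holders={T3,T4}
Step 16: signal(T3) -> count=0 queue=[] holders={T1,T4}
Step 17: wait(T2) -> count=0 queue=[T2] holders={T1,T4}
Step 18: signal(T1) -> count=0 queue=[] holders={T2,T4}
Final holders: {T2,T4} -> T2 in holders

Answer: yes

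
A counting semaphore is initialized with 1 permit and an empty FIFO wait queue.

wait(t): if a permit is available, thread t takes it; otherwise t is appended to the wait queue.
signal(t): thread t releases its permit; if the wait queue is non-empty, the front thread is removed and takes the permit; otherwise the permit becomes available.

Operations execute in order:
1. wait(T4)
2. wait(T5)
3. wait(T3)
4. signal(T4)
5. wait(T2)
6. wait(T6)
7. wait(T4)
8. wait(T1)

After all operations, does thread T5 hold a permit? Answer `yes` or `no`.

Step 1: wait(T4) -> count=0 queue=[] holders={T4}
Step 2: wait(T5) -> count=0 queue=[T5] holders={T4}
Step 3: wait(T3) -> count=0 queue=[T5,T3] holders={T4}
Step 4: signal(T4) -> count=0 queue=[T3] holders={T5}
Step 5: wait(T2) -> count=0 queue=[T3,T2] holders={T5}
Step 6: wait(T6) -> count=0 queue=[T3,T2,T6] holders={T5}
Step 7: wait(T4) -> count=0 queue=[T3,T2,T6,T4] holders={T5}
Step 8: wait(T1) -> count=0 queue=[T3,T2,T6,T4,T1] holders={T5}
Final holders: {T5} -> T5 in holders

Answer: yes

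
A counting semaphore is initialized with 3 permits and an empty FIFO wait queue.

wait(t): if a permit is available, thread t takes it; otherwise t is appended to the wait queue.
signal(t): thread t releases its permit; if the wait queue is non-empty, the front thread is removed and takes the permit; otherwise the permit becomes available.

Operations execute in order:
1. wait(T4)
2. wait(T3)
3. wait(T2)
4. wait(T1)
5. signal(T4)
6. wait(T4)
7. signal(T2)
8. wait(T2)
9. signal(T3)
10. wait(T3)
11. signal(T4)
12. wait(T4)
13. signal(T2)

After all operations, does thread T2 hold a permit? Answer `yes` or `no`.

Answer: no

Derivation:
Step 1: wait(T4) -> count=2 queue=[] holders={T4}
Step 2: wait(T3) -> count=1 queue=[] holders={T3,T4}
Step 3: wait(T2) -> count=0 queue=[] holders={T2,T3,T4}
Step 4: wait(T1) -> count=0 queue=[T1] holders={T2,T3,T4}
Step 5: signal(T4) -> count=0 queue=[] holders={T1,T2,T3}
Step 6: wait(T4) -> count=0 queue=[T4] holders={T1,T2,T3}
Step 7: signal(T2) -> count=0 queue=[] holders={T1,T3,T4}
Step 8: wait(T2) -> count=0 queue=[T2] holders={T1,T3,T4}
Step 9: signal(T3) -> count=0 queue=[] holders={T1,T2,T4}
Step 10: wait(T3) -> count=0 queue=[T3] holders={T1,T2,T4}
Step 11: signal(T4) -> count=0 queue=[] holders={T1,T2,T3}
Step 12: wait(T4) -> count=0 queue=[T4] holders={T1,T2,T3}
Step 13: signal(T2) -> count=0 queue=[] holders={T1,T3,T4}
Final holders: {T1,T3,T4} -> T2 not in holders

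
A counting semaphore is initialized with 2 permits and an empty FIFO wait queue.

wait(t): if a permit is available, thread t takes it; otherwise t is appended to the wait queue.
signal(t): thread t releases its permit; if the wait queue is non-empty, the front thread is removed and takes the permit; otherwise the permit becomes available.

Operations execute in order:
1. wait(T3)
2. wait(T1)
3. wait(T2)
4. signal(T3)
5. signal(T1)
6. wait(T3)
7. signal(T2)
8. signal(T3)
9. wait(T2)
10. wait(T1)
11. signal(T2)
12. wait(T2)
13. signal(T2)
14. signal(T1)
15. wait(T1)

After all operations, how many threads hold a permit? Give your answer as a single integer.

Answer: 1

Derivation:
Step 1: wait(T3) -> count=1 queue=[] holders={T3}
Step 2: wait(T1) -> count=0 queue=[] holders={T1,T3}
Step 3: wait(T2) -> count=0 queue=[T2] holders={T1,T3}
Step 4: signal(T3) -> count=0 queue=[] holders={T1,T2}
Step 5: signal(T1) -> count=1 queue=[] holders={T2}
Step 6: wait(T3) -> count=0 queue=[] holders={T2,T3}
Step 7: signal(T2) -> count=1 queue=[] holders={T3}
Step 8: signal(T3) -> count=2 queue=[] holders={none}
Step 9: wait(T2) -> count=1 queue=[] holders={T2}
Step 10: wait(T1) -> count=0 queue=[] holders={T1,T2}
Step 11: signal(T2) -> count=1 queue=[] holders={T1}
Step 12: wait(T2) -> count=0 queue=[] holders={T1,T2}
Step 13: signal(T2) -> count=1 queue=[] holders={T1}
Step 14: signal(T1) -> count=2 queue=[] holders={none}
Step 15: wait(T1) -> count=1 queue=[] holders={T1}
Final holders: {T1} -> 1 thread(s)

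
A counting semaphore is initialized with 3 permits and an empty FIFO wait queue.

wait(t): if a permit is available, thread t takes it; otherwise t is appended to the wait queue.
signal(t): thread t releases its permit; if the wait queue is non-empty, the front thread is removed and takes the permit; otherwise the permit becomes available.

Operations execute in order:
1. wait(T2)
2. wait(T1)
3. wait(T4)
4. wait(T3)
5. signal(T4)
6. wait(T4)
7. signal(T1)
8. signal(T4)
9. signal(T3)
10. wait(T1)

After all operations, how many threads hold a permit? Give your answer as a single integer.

Step 1: wait(T2) -> count=2 queue=[] holders={T2}
Step 2: wait(T1) -> count=1 queue=[] holders={T1,T2}
Step 3: wait(T4) -> count=0 queue=[] holders={T1,T2,T4}
Step 4: wait(T3) -> count=0 queue=[T3] holders={T1,T2,T4}
Step 5: signal(T4) -> count=0 queue=[] holders={T1,T2,T3}
Step 6: wait(T4) -> count=0 queue=[T4] holders={T1,T2,T3}
Step 7: signal(T1) -> count=0 queue=[] holders={T2,T3,T4}
Step 8: signal(T4) -> count=1 queue=[] holders={T2,T3}
Step 9: signal(T3) -> count=2 queue=[] holders={T2}
Step 10: wait(T1) -> count=1 queue=[] holders={T1,T2}
Final holders: {T1,T2} -> 2 thread(s)

Answer: 2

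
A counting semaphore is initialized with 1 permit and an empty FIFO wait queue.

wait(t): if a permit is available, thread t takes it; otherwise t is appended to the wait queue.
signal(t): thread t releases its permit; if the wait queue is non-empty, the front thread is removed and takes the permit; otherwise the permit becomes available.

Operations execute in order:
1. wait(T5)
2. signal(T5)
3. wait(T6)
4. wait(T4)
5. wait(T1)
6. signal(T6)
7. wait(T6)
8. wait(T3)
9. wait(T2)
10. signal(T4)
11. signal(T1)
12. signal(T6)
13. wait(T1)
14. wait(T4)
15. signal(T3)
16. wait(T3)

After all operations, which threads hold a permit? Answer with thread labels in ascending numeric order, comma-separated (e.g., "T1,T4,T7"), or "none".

Step 1: wait(T5) -> count=0 queue=[] holders={T5}
Step 2: signal(T5) -> count=1 queue=[] holders={none}
Step 3: wait(T6) -> count=0 queue=[] holders={T6}
Step 4: wait(T4) -> count=0 queue=[T4] holders={T6}
Step 5: wait(T1) -> count=0 queue=[T4,T1] holders={T6}
Step 6: signal(T6) -> count=0 queue=[T1] holders={T4}
Step 7: wait(T6) -> count=0 queue=[T1,T6] holders={T4}
Step 8: wait(T3) -> count=0 queue=[T1,T6,T3] holders={T4}
Step 9: wait(T2) -> count=0 queue=[T1,T6,T3,T2] holders={T4}
Step 10: signal(T4) -> count=0 queue=[T6,T3,T2] holders={T1}
Step 11: signal(T1) -> count=0 queue=[T3,T2] holders={T6}
Step 12: signal(T6) -> count=0 queue=[T2] holders={T3}
Step 13: wait(T1) -> count=0 queue=[T2,T1] holders={T3}
Step 14: wait(T4) -> count=0 queue=[T2,T1,T4] holders={T3}
Step 15: signal(T3) -> count=0 queue=[T1,T4] holders={T2}
Step 16: wait(T3) -> count=0 queue=[T1,T4,T3] holders={T2}
Final holders: T2

Answer: T2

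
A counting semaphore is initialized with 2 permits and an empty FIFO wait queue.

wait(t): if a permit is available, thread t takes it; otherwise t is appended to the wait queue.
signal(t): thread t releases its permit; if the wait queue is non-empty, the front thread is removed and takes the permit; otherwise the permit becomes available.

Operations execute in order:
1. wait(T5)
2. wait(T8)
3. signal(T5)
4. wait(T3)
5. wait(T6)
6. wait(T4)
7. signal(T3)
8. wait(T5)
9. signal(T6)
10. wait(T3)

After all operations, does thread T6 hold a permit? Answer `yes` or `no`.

Step 1: wait(T5) -> count=1 queue=[] holders={T5}
Step 2: wait(T8) -> count=0 queue=[] holders={T5,T8}
Step 3: signal(T5) -> count=1 queue=[] holders={T8}
Step 4: wait(T3) -> count=0 queue=[] holders={T3,T8}
Step 5: wait(T6) -> count=0 queue=[T6] holders={T3,T8}
Step 6: wait(T4) -> count=0 queue=[T6,T4] holders={T3,T8}
Step 7: signal(T3) -> count=0 queue=[T4] holders={T6,T8}
Step 8: wait(T5) -> count=0 queue=[T4,T5] holders={T6,T8}
Step 9: signal(T6) -> count=0 queue=[T5] holders={T4,T8}
Step 10: wait(T3) -> count=0 queue=[T5,T3] holders={T4,T8}
Final holders: {T4,T8} -> T6 not in holders

Answer: no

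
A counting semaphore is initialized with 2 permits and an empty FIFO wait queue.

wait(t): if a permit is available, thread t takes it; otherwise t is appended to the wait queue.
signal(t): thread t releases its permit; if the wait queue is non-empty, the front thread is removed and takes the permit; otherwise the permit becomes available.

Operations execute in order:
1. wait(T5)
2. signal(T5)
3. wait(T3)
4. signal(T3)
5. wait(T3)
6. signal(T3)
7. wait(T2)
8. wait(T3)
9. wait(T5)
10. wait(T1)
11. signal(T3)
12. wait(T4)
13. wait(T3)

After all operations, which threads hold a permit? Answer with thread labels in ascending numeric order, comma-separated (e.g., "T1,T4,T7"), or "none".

Step 1: wait(T5) -> count=1 queue=[] holders={T5}
Step 2: signal(T5) -> count=2 queue=[] holders={none}
Step 3: wait(T3) -> count=1 queue=[] holders={T3}
Step 4: signal(T3) -> count=2 queue=[] holders={none}
Step 5: wait(T3) -> count=1 queue=[] holders={T3}
Step 6: signal(T3) -> count=2 queue=[] holders={none}
Step 7: wait(T2) -> count=1 queue=[] holders={T2}
Step 8: wait(T3) -> count=0 queue=[] holders={T2,T3}
Step 9: wait(T5) -> count=0 queue=[T5] holders={T2,T3}
Step 10: wait(T1) -> count=0 queue=[T5,T1] holders={T2,T3}
Step 11: signal(T3) -> count=0 queue=[T1] holders={T2,T5}
Step 12: wait(T4) -> count=0 queue=[T1,T4] holders={T2,T5}
Step 13: wait(T3) -> count=0 queue=[T1,T4,T3] holders={T2,T5}
Final holders: T2,T5

Answer: T2,T5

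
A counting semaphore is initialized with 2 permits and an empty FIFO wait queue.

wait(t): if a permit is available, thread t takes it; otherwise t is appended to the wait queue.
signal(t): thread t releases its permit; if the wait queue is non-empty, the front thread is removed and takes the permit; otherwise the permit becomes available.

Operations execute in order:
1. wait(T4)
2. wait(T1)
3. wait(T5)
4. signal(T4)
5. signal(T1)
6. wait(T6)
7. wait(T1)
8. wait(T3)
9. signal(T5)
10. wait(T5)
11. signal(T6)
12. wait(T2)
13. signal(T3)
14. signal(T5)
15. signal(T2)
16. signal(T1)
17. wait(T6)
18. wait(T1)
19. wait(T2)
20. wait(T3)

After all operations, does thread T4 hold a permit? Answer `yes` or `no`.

Step 1: wait(T4) -> count=1 queue=[] holders={T4}
Step 2: wait(T1) -> count=0 queue=[] holders={T1,T4}
Step 3: wait(T5) -> count=0 queue=[T5] holders={T1,T4}
Step 4: signal(T4) -> count=0 queue=[] holders={T1,T5}
Step 5: signal(T1) -> count=1 queue=[] holders={T5}
Step 6: wait(T6) -> count=0 queue=[] holders={T5,T6}
Step 7: wait(T1) -> count=0 queue=[T1] holders={T5,T6}
Step 8: wait(T3) -> count=0 queue=[T1,T3] holders={T5,T6}
Step 9: signal(T5) -> count=0 queue=[T3] holders={T1,T6}
Step 10: wait(T5) -> count=0 queue=[T3,T5] holders={T1,T6}
Step 11: signal(T6) -> count=0 queue=[T5] holders={T1,T3}
Step 12: wait(T2) -> count=0 queue=[T5,T2] holders={T1,T3}
Step 13: signal(T3) -> count=0 queue=[T2] holders={T1,T5}
Step 14: signal(T5) -> count=0 queue=[] holders={T1,T2}
Step 15: signal(T2) -> count=1 queue=[] holders={T1}
Step 16: signal(T1) -> count=2 queue=[] holders={none}
Step 17: wait(T6) -> count=1 queue=[] holders={T6}
Step 18: wait(T1) -> count=0 queue=[] holders={T1,T6}
Step 19: wait(T2) -> count=0 queue=[T2] holders={T1,T6}
Step 20: wait(T3) -> count=0 queue=[T2,T3] holders={T1,T6}
Final holders: {T1,T6} -> T4 not in holders

Answer: no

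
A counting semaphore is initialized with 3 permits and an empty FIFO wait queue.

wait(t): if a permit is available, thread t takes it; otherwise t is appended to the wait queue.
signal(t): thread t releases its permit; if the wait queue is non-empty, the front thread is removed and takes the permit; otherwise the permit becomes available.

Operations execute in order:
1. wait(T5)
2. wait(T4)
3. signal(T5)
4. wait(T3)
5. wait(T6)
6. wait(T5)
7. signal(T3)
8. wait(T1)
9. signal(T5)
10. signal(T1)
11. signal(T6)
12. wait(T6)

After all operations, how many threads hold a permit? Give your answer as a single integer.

Step 1: wait(T5) -> count=2 queue=[] holders={T5}
Step 2: wait(T4) -> count=1 queue=[] holders={T4,T5}
Step 3: signal(T5) -> count=2 queue=[] holders={T4}
Step 4: wait(T3) -> count=1 queue=[] holders={T3,T4}
Step 5: wait(T6) -> count=0 queue=[] holders={T3,T4,T6}
Step 6: wait(T5) -> count=0 queue=[T5] holders={T3,T4,T6}
Step 7: signal(T3) -> count=0 queue=[] holders={T4,T5,T6}
Step 8: wait(T1) -> count=0 queue=[T1] holders={T4,T5,T6}
Step 9: signal(T5) -> count=0 queue=[] holders={T1,T4,T6}
Step 10: signal(T1) -> count=1 queue=[] holders={T4,T6}
Step 11: signal(T6) -> count=2 queue=[] holders={T4}
Step 12: wait(T6) -> count=1 queue=[] holders={T4,T6}
Final holders: {T4,T6} -> 2 thread(s)

Answer: 2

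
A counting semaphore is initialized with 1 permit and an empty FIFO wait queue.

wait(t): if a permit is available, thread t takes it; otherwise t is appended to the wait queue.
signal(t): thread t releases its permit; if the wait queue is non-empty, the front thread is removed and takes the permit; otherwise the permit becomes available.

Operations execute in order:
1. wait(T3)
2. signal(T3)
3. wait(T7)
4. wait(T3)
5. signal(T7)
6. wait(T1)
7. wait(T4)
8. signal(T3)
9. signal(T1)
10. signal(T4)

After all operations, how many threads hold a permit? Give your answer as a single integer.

Answer: 0

Derivation:
Step 1: wait(T3) -> count=0 queue=[] holders={T3}
Step 2: signal(T3) -> count=1 queue=[] holders={none}
Step 3: wait(T7) -> count=0 queue=[] holders={T7}
Step 4: wait(T3) -> count=0 queue=[T3] holders={T7}
Step 5: signal(T7) -> count=0 queue=[] holders={T3}
Step 6: wait(T1) -> count=0 queue=[T1] holders={T3}
Step 7: wait(T4) -> count=0 queue=[T1,T4] holders={T3}
Step 8: signal(T3) -> count=0 queue=[T4] holders={T1}
Step 9: signal(T1) -> count=0 queue=[] holders={T4}
Step 10: signal(T4) -> count=1 queue=[] holders={none}
Final holders: {none} -> 0 thread(s)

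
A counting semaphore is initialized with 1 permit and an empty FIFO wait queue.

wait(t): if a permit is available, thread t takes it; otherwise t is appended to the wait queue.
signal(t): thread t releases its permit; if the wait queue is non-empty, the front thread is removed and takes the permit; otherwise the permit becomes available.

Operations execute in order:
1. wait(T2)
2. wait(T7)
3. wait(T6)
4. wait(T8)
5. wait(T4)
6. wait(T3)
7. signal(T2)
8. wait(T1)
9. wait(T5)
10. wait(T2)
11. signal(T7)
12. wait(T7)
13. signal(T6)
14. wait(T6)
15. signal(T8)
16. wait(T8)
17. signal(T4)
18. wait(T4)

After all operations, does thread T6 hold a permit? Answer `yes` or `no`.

Answer: no

Derivation:
Step 1: wait(T2) -> count=0 queue=[] holders={T2}
Step 2: wait(T7) -> count=0 queue=[T7] holders={T2}
Step 3: wait(T6) -> count=0 queue=[T7,T6] holders={T2}
Step 4: wait(T8) -> count=0 queue=[T7,T6,T8] holders={T2}
Step 5: wait(T4) -> count=0 queue=[T7,T6,T8,T4] holders={T2}
Step 6: wait(T3) -> count=0 queue=[T7,T6,T8,T4,T3] holders={T2}
Step 7: signal(T2) -> count=0 queue=[T6,T8,T4,T3] holders={T7}
Step 8: wait(T1) -> count=0 queue=[T6,T8,T4,T3,T1] holders={T7}
Step 9: wait(T5) -> count=0 queue=[T6,T8,T4,T3,T1,T5] holders={T7}
Step 10: wait(T2) -> count=0 queue=[T6,T8,T4,T3,T1,T5,T2] holders={T7}
Step 11: signal(T7) -> count=0 queue=[T8,T4,T3,T1,T5,T2] holders={T6}
Step 12: wait(T7) -> count=0 queue=[T8,T4,T3,T1,T5,T2,T7] holders={T6}
Step 13: signal(T6) -> count=0 queue=[T4,T3,T1,T5,T2,T7] holders={T8}
Step 14: wait(T6) -> count=0 queue=[T4,T3,T1,T5,T2,T7,T6] holders={T8}
Step 15: signal(T8) -> count=0 queue=[T3,T1,T5,T2,T7,T6] holders={T4}
Step 16: wait(T8) -> count=0 queue=[T3,T1,T5,T2,T7,T6,T8] holders={T4}
Step 17: signal(T4) -> count=0 queue=[T1,T5,T2,T7,T6,T8] holders={T3}
Step 18: wait(T4) -> count=0 queue=[T1,T5,T2,T7,T6,T8,T4] holders={T3}
Final holders: {T3} -> T6 not in holders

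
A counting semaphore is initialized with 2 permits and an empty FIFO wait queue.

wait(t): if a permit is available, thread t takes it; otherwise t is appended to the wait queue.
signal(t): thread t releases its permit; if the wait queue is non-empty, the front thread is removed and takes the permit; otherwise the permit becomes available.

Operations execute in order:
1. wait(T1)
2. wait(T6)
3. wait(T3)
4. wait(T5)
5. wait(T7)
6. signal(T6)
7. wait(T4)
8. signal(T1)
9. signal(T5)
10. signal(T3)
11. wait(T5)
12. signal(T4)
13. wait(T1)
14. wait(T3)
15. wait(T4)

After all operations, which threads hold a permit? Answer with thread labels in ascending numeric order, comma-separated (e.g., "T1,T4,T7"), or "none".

Step 1: wait(T1) -> count=1 queue=[] holders={T1}
Step 2: wait(T6) -> count=0 queue=[] holders={T1,T6}
Step 3: wait(T3) -> count=0 queue=[T3] holders={T1,T6}
Step 4: wait(T5) -> count=0 queue=[T3,T5] holders={T1,T6}
Step 5: wait(T7) -> count=0 queue=[T3,T5,T7] holders={T1,T6}
Step 6: signal(T6) -> count=0 queue=[T5,T7] holders={T1,T3}
Step 7: wait(T4) -> count=0 queue=[T5,T7,T4] holders={T1,T3}
Step 8: signal(T1) -> count=0 queue=[T7,T4] holders={T3,T5}
Step 9: signal(T5) -> count=0 queue=[T4] holders={T3,T7}
Step 10: signal(T3) -> count=0 queue=[] holders={T4,T7}
Step 11: wait(T5) -> count=0 queue=[T5] holders={T4,T7}
Step 12: signal(T4) -> count=0 queue=[] holders={T5,T7}
Step 13: wait(T1) -> count=0 queue=[T1] holders={T5,T7}
Step 14: wait(T3) -> count=0 queue=[T1,T3] holders={T5,T7}
Step 15: wait(T4) -> count=0 queue=[T1,T3,T4] holders={T5,T7}
Final holders: T5,T7

Answer: T5,T7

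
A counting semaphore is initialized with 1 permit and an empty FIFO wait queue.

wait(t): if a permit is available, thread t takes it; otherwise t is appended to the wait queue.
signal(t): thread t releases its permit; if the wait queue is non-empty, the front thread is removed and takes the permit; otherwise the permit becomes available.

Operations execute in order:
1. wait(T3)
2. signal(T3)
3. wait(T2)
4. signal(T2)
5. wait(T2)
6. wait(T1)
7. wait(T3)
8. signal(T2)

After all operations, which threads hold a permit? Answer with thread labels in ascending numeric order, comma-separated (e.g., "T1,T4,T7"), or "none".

Step 1: wait(T3) -> count=0 queue=[] holders={T3}
Step 2: signal(T3) -> count=1 queue=[] holders={none}
Step 3: wait(T2) -> count=0 queue=[] holders={T2}
Step 4: signal(T2) -> count=1 queue=[] holders={none}
Step 5: wait(T2) -> count=0 queue=[] holders={T2}
Step 6: wait(T1) -> count=0 queue=[T1] holders={T2}
Step 7: wait(T3) -> count=0 queue=[T1,T3] holders={T2}
Step 8: signal(T2) -> count=0 queue=[T3] holders={T1}
Final holders: T1

Answer: T1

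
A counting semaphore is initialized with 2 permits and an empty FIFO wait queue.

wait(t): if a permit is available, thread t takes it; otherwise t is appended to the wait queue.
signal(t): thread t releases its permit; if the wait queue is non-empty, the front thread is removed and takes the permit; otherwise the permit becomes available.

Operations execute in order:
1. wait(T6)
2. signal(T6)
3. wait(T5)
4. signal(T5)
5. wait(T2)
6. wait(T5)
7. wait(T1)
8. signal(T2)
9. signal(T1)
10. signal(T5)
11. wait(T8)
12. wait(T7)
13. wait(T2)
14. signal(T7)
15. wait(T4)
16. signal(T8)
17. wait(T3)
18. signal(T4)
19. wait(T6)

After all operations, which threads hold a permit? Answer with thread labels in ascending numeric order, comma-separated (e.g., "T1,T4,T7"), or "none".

Step 1: wait(T6) -> count=1 queue=[] holders={T6}
Step 2: signal(T6) -> count=2 queue=[] holders={none}
Step 3: wait(T5) -> count=1 queue=[] holders={T5}
Step 4: signal(T5) -> count=2 queue=[] holders={none}
Step 5: wait(T2) -> count=1 queue=[] holders={T2}
Step 6: wait(T5) -> count=0 queue=[] holders={T2,T5}
Step 7: wait(T1) -> count=0 queue=[T1] holders={T2,T5}
Step 8: signal(T2) -> count=0 queue=[] holders={T1,T5}
Step 9: signal(T1) -> count=1 queue=[] holders={T5}
Step 10: signal(T5) -> count=2 queue=[] holders={none}
Step 11: wait(T8) -> count=1 queue=[] holders={T8}
Step 12: wait(T7) -> count=0 queue=[] holders={T7,T8}
Step 13: wait(T2) -> count=0 queue=[T2] holders={T7,T8}
Step 14: signal(T7) -> count=0 queue=[] holders={T2,T8}
Step 15: wait(T4) -> count=0 queue=[T4] holders={T2,T8}
Step 16: signal(T8) -> count=0 queue=[] holders={T2,T4}
Step 17: wait(T3) -> count=0 queue=[T3] holders={T2,T4}
Step 18: signal(T4) -> count=0 queue=[] holders={T2,T3}
Step 19: wait(T6) -> count=0 queue=[T6] holders={T2,T3}
Final holders: T2,T3

Answer: T2,T3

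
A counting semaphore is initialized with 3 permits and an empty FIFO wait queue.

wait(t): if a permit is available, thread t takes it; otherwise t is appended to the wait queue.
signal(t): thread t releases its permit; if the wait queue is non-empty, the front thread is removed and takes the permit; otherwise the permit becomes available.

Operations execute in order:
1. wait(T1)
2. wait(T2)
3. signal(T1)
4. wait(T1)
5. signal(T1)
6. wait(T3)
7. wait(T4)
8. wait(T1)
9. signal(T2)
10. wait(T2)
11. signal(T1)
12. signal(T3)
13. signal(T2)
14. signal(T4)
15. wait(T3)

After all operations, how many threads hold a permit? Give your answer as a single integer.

Answer: 1

Derivation:
Step 1: wait(T1) -> count=2 queue=[] holders={T1}
Step 2: wait(T2) -> count=1 queue=[] holders={T1,T2}
Step 3: signal(T1) -> count=2 queue=[] holders={T2}
Step 4: wait(T1) -> count=1 queue=[] holders={T1,T2}
Step 5: signal(T1) -> count=2 queue=[] holders={T2}
Step 6: wait(T3) -> count=1 queue=[] holders={T2,T3}
Step 7: wait(T4) -> count=0 queue=[] holders={T2,T3,T4}
Step 8: wait(T1) -> count=0 queue=[T1] holders={T2,T3,T4}
Step 9: signal(T2) -> count=0 queue=[] holders={T1,T3,T4}
Step 10: wait(T2) -> count=0 queue=[T2] holders={T1,T3,T4}
Step 11: signal(T1) -> count=0 queue=[] holders={T2,T3,T4}
Step 12: signal(T3) -> count=1 queue=[] holders={T2,T4}
Step 13: signal(T2) -> count=2 queue=[] holders={T4}
Step 14: signal(T4) -> count=3 queue=[] holders={none}
Step 15: wait(T3) -> count=2 queue=[] holders={T3}
Final holders: {T3} -> 1 thread(s)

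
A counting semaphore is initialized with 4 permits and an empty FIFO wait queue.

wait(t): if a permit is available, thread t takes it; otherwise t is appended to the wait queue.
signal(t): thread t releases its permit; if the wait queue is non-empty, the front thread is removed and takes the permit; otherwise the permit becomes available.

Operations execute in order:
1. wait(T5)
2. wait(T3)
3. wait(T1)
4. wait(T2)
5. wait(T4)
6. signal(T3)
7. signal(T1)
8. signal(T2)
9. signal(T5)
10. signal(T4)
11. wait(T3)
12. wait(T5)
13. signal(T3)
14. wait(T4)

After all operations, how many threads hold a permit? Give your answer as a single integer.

Step 1: wait(T5) -> count=3 queue=[] holders={T5}
Step 2: wait(T3) -> count=2 queue=[] holders={T3,T5}
Step 3: wait(T1) -> count=1 queue=[] holders={T1,T3,T5}
Step 4: wait(T2) -> count=0 queue=[] holders={T1,T2,T3,T5}
Step 5: wait(T4) -> count=0 queue=[T4] holders={T1,T2,T3,T5}
Step 6: signal(T3) -> count=0 queue=[] holders={T1,T2,T4,T5}
Step 7: signal(T1) -> count=1 queue=[] holders={T2,T4,T5}
Step 8: signal(T2) -> count=2 queue=[] holders={T4,T5}
Step 9: signal(T5) -> count=3 queue=[] holders={T4}
Step 10: signal(T4) -> count=4 queue=[] holders={none}
Step 11: wait(T3) -> count=3 queue=[] holders={T3}
Step 12: wait(T5) -> count=2 queue=[] holders={T3,T5}
Step 13: signal(T3) -> count=3 queue=[] holders={T5}
Step 14: wait(T4) -> count=2 queue=[] holders={T4,T5}
Final holders: {T4,T5} -> 2 thread(s)

Answer: 2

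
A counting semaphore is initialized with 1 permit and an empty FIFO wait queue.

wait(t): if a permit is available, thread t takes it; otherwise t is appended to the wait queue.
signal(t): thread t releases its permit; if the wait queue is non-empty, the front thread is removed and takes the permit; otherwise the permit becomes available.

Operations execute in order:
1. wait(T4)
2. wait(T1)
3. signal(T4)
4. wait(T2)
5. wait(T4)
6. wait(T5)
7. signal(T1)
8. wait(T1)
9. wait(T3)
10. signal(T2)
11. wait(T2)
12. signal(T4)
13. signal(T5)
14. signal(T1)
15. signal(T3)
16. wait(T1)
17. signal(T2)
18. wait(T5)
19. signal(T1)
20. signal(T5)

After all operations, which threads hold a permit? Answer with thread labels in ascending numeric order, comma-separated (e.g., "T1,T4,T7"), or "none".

Answer: none

Derivation:
Step 1: wait(T4) -> count=0 queue=[] holders={T4}
Step 2: wait(T1) -> count=0 queue=[T1] holders={T4}
Step 3: signal(T4) -> count=0 queue=[] holders={T1}
Step 4: wait(T2) -> count=0 queue=[T2] holders={T1}
Step 5: wait(T4) -> count=0 queue=[T2,T4] holders={T1}
Step 6: wait(T5) -> count=0 queue=[T2,T4,T5] holders={T1}
Step 7: signal(T1) -> count=0 queue=[T4,T5] holders={T2}
Step 8: wait(T1) -> count=0 queue=[T4,T5,T1] holders={T2}
Step 9: wait(T3) -> count=0 queue=[T4,T5,T1,T3] holders={T2}
Step 10: signal(T2) -> count=0 queue=[T5,T1,T3] holders={T4}
Step 11: wait(T2) -> count=0 queue=[T5,T1,T3,T2] holders={T4}
Step 12: signal(T4) -> count=0 queue=[T1,T3,T2] holders={T5}
Step 13: signal(T5) -> count=0 queue=[T3,T2] holders={T1}
Step 14: signal(T1) -> count=0 queue=[T2] holders={T3}
Step 15: signal(T3) -> count=0 queue=[] holders={T2}
Step 16: wait(T1) -> count=0 queue=[T1] holders={T2}
Step 17: signal(T2) -> count=0 queue=[] holders={T1}
Step 18: wait(T5) -> count=0 queue=[T5] holders={T1}
Step 19: signal(T1) -> count=0 queue=[] holders={T5}
Step 20: signal(T5) -> count=1 queue=[] holders={none}
Final holders: none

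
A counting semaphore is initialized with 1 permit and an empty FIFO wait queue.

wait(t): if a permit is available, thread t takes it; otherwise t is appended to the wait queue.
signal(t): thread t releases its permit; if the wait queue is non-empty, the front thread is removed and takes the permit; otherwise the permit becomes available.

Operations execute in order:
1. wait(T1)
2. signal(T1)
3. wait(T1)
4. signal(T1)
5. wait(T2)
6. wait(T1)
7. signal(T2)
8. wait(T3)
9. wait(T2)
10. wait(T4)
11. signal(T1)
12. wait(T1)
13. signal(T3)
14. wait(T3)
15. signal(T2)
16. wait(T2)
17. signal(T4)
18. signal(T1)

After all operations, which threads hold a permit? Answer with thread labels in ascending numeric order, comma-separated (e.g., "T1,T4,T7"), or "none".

Step 1: wait(T1) -> count=0 queue=[] holders={T1}
Step 2: signal(T1) -> count=1 queue=[] holders={none}
Step 3: wait(T1) -> count=0 queue=[] holders={T1}
Step 4: signal(T1) -> count=1 queue=[] holders={none}
Step 5: wait(T2) -> count=0 queue=[] holders={T2}
Step 6: wait(T1) -> count=0 queue=[T1] holders={T2}
Step 7: signal(T2) -> count=0 queue=[] holders={T1}
Step 8: wait(T3) -> count=0 queue=[T3] holders={T1}
Step 9: wait(T2) -> count=0 queue=[T3,T2] holders={T1}
Step 10: wait(T4) -> count=0 queue=[T3,T2,T4] holders={T1}
Step 11: signal(T1) -> count=0 queue=[T2,T4] holders={T3}
Step 12: wait(T1) -> count=0 queue=[T2,T4,T1] holders={T3}
Step 13: signal(T3) -> count=0 queue=[T4,T1] holders={T2}
Step 14: wait(T3) -> count=0 queue=[T4,T1,T3] holders={T2}
Step 15: signal(T2) -> count=0 queue=[T1,T3] holders={T4}
Step 16: wait(T2) -> count=0 queue=[T1,T3,T2] holders={T4}
Step 17: signal(T4) -> count=0 queue=[T3,T2] holders={T1}
Step 18: signal(T1) -> count=0 queue=[T2] holders={T3}
Final holders: T3

Answer: T3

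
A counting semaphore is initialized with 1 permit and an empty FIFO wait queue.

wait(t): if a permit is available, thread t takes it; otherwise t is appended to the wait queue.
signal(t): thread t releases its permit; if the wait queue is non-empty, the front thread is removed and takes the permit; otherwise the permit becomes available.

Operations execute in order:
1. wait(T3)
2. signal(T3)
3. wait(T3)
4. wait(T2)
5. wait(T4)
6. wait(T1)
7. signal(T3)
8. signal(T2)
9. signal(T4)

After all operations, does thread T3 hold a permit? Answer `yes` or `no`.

Answer: no

Derivation:
Step 1: wait(T3) -> count=0 queue=[] holders={T3}
Step 2: signal(T3) -> count=1 queue=[] holders={none}
Step 3: wait(T3) -> count=0 queue=[] holders={T3}
Step 4: wait(T2) -> count=0 queue=[T2] holders={T3}
Step 5: wait(T4) -> count=0 queue=[T2,T4] holders={T3}
Step 6: wait(T1) -> count=0 queue=[T2,T4,T1] holders={T3}
Step 7: signal(T3) -> count=0 queue=[T4,T1] holders={T2}
Step 8: signal(T2) -> count=0 queue=[T1] holders={T4}
Step 9: signal(T4) -> count=0 queue=[] holders={T1}
Final holders: {T1} -> T3 not in holders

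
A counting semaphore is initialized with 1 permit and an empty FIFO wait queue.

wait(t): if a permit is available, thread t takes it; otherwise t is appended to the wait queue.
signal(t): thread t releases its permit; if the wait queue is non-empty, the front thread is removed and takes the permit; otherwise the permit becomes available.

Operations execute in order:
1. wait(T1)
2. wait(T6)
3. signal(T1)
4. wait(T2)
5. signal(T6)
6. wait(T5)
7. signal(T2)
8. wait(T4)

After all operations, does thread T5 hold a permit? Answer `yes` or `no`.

Step 1: wait(T1) -> count=0 queue=[] holders={T1}
Step 2: wait(T6) -> count=0 queue=[T6] holders={T1}
Step 3: signal(T1) -> count=0 queue=[] holders={T6}
Step 4: wait(T2) -> count=0 queue=[T2] holders={T6}
Step 5: signal(T6) -> count=0 queue=[] holders={T2}
Step 6: wait(T5) -> count=0 queue=[T5] holders={T2}
Step 7: signal(T2) -> count=0 queue=[] holders={T5}
Step 8: wait(T4) -> count=0 queue=[T4] holders={T5}
Final holders: {T5} -> T5 in holders

Answer: yes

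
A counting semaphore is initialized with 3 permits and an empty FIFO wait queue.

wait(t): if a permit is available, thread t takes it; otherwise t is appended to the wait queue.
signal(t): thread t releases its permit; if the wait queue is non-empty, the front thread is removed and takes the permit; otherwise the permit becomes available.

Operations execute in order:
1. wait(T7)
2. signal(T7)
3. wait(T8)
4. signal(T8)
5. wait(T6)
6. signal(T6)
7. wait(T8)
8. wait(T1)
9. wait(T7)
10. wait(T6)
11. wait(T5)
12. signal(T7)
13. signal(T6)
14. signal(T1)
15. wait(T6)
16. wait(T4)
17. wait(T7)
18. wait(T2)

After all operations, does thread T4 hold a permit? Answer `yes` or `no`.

Step 1: wait(T7) -> count=2 queue=[] holders={T7}
Step 2: signal(T7) -> count=3 queue=[] holders={none}
Step 3: wait(T8) -> count=2 queue=[] holders={T8}
Step 4: signal(T8) -> count=3 queue=[] holders={none}
Step 5: wait(T6) -> count=2 queue=[] holders={T6}
Step 6: signal(T6) -> count=3 queue=[] holders={none}
Step 7: wait(T8) -> count=2 queue=[] holders={T8}
Step 8: wait(T1) -> count=1 queue=[] holders={T1,T8}
Step 9: wait(T7) -> count=0 queue=[] holders={T1,T7,T8}
Step 10: wait(T6) -> count=0 queue=[T6] holders={T1,T7,T8}
Step 11: wait(T5) -> count=0 queue=[T6,T5] holders={T1,T7,T8}
Step 12: signal(T7) -> count=0 queue=[T5] holders={T1,T6,T8}
Step 13: signal(T6) -> count=0 queue=[] holders={T1,T5,T8}
Step 14: signal(T1) -> count=1 queue=[] holders={T5,T8}
Step 15: wait(T6) -> count=0 queue=[] holders={T5,T6,T8}
Step 16: wait(T4) -> count=0 queue=[T4] holders={T5,T6,T8}
Step 17: wait(T7) -> count=0 queue=[T4,T7] holders={T5,T6,T8}
Step 18: wait(T2) -> count=0 queue=[T4,T7,T2] holders={T5,T6,T8}
Final holders: {T5,T6,T8} -> T4 not in holders

Answer: no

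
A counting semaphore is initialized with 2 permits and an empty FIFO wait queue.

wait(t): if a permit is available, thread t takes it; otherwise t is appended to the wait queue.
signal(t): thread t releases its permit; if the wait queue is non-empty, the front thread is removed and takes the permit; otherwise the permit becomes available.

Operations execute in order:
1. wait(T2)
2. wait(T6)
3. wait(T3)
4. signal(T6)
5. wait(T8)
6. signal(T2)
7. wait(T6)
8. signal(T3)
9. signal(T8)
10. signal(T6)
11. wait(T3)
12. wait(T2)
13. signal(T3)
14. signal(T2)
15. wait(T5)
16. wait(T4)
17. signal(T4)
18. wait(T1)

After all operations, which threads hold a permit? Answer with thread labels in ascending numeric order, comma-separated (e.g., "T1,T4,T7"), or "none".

Answer: T1,T5

Derivation:
Step 1: wait(T2) -> count=1 queue=[] holders={T2}
Step 2: wait(T6) -> count=0 queue=[] holders={T2,T6}
Step 3: wait(T3) -> count=0 queue=[T3] holders={T2,T6}
Step 4: signal(T6) -> count=0 queue=[] holders={T2,T3}
Step 5: wait(T8) -> count=0 queue=[T8] holders={T2,T3}
Step 6: signal(T2) -> count=0 queue=[] holders={T3,T8}
Step 7: wait(T6) -> count=0 queue=[T6] holders={T3,T8}
Step 8: signal(T3) -> count=0 queue=[] holders={T6,T8}
Step 9: signal(T8) -> count=1 queue=[] holders={T6}
Step 10: signal(T6) -> count=2 queue=[] holders={none}
Step 11: wait(T3) -> count=1 queue=[] holders={T3}
Step 12: wait(T2) -> count=0 queue=[] holders={T2,T3}
Step 13: signal(T3) -> count=1 queue=[] holders={T2}
Step 14: signal(T2) -> count=2 queue=[] holders={none}
Step 15: wait(T5) -> count=1 queue=[] holders={T5}
Step 16: wait(T4) -> count=0 queue=[] holders={T4,T5}
Step 17: signal(T4) -> count=1 queue=[] holders={T5}
Step 18: wait(T1) -> count=0 queue=[] holders={T1,T5}
Final holders: T1,T5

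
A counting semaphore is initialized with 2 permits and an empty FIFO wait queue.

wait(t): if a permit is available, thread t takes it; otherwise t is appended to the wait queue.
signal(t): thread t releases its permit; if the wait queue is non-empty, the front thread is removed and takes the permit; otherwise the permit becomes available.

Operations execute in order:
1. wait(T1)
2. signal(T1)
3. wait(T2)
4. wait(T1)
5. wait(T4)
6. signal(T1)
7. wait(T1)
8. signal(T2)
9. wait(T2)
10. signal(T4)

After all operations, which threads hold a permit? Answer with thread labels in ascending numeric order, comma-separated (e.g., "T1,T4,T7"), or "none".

Step 1: wait(T1) -> count=1 queue=[] holders={T1}
Step 2: signal(T1) -> count=2 queue=[] holders={none}
Step 3: wait(T2) -> count=1 queue=[] holders={T2}
Step 4: wait(T1) -> count=0 queue=[] holders={T1,T2}
Step 5: wait(T4) -> count=0 queue=[T4] holders={T1,T2}
Step 6: signal(T1) -> count=0 queue=[] holders={T2,T4}
Step 7: wait(T1) -> count=0 queue=[T1] holders={T2,T4}
Step 8: signal(T2) -> count=0 queue=[] holders={T1,T4}
Step 9: wait(T2) -> count=0 queue=[T2] holders={T1,T4}
Step 10: signal(T4) -> count=0 queue=[] holders={T1,T2}
Final holders: T1,T2

Answer: T1,T2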